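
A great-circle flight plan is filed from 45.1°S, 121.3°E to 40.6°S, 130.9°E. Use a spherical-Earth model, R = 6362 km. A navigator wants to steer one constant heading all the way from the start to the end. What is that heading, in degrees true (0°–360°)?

57.4°

Δψ = ln[tan(π/4+φ₂/2)/tan(π/4+φ₁/2)] = +0.1072
Δλ = +0.1676 rad (taken the short way round)
course = atan2(Δλ, Δψ) = 57.39°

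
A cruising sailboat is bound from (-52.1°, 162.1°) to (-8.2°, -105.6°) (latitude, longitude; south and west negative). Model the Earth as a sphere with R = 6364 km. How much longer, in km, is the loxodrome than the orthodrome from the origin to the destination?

354 km

Great circle: cos σ = sin φ₁ sin φ₂ + cos φ₁ cos φ₂ cos Δλ,  σ = 1.4825 rad → d_gc = 9434.9 km
Rhumb line: Δψ = +0.9254, q = Δφ/Δψ = 0.8280, d_rh = R√(Δφ²+q²Δλ²) = 9789.2 km
Excess = 9789.2 − 9434.9 = 354.3 ≈ 354 km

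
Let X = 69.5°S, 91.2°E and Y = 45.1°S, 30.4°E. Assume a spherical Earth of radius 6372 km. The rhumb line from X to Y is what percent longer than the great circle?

Great circle: σ = 0.6696 rad → d_gc = Rσ = 4266.6 km
Rhumb: Δφ = +0.4259, Δλ = -1.0612, Δψ = +0.8264, q = Δφ/Δψ = 0.5153 → d_rh = R√(Δφ²+q²Δλ²) = 4416.6 km
Excess = (4416.6 − 4266.6) / 4266.6 = 150.0 / 4266.6 = 3.52% ≈ 3.5%

3.5%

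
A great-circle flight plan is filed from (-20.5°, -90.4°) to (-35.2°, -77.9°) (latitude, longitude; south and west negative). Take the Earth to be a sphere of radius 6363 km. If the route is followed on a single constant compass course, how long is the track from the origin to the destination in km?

2039 km

Δψ = ln[tan(π/4+φ₂/2)/tan(π/4+φ₁/2)] = -0.2914;  Δφ = -0.2566 rad,  Δλ = +0.2182 rad
q = Δφ/Δψ = 0.8804
d = R·√(Δφ² + q²Δλ²) = 6363·0.32049 = 2039 km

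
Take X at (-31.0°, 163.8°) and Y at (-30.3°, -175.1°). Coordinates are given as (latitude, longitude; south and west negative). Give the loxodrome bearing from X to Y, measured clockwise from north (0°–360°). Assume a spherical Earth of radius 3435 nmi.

87.8°

Meridional parts: M(φ₁)=-0.5696, M(φ₂)=-0.5554 → ΔM = +0.0142;  Δλ = +0.3683 rad
tan C = Δλ / ΔM = +25.9315 → C = 87.79°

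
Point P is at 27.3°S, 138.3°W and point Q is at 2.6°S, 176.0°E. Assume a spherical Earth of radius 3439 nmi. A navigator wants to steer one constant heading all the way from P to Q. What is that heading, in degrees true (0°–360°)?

299.4°

Meridional parts: M(φ₁)=-0.4956, M(φ₂)=-0.0454 → ΔM = +0.4502;  Δλ = -0.7976 rad
tan C = Δλ / ΔM = -1.7717 → C = 299.44°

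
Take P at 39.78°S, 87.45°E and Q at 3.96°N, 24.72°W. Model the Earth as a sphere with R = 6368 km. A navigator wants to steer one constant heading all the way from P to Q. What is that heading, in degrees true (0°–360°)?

Meridional parts: M(φ₁)=-0.7579, M(φ₂)=+0.0692 → ΔM = +0.8271;  Δλ = -1.9577 rad
tan C = Δλ / ΔM = -2.3671 → C = 292.90°

292.9°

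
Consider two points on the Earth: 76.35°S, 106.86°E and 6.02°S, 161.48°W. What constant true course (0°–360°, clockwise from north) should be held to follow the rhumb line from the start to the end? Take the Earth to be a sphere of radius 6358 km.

Meridional parts: M(φ₁)=-2.1229, M(φ₂)=-0.1053 → ΔM = +2.0176;  Δλ = +1.5998 rad
tan C = Δλ / ΔM = +0.7929 → C = 38.41°

38.4°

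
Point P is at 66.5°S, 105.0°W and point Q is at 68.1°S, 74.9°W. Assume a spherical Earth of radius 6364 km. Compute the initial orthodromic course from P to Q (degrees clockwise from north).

111.6°

θ = atan2( sin Δλ·cos φ₂ ,  cos φ₁ sin φ₂ − sin φ₁ cos φ₂ cos Δλ )
  = atan2(+0.1871, -0.0740) = 111.60°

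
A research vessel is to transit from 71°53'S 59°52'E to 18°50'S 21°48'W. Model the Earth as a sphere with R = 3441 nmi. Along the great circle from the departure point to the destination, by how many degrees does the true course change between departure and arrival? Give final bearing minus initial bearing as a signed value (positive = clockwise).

Initial bearing θ₁ = atan2(sin Δλ cos φ₂, cos φ₁ sin φ₂ − sin φ₁ cos φ₂ cos Δλ) = 271.83°
Final bearing θ₂ = (initial bearing from the destination back to the start) + 180° = 340.83°
Δθ = θ₂ − θ₁ = +69.0°

+69.0°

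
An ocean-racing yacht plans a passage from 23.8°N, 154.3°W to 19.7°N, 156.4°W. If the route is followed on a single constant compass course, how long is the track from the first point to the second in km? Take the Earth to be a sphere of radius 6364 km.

504 km

Rhumb course C = atan2(Δλ, Δψ) with Δψ = ln[tan(π/4+φ₂/2)/tan(π/4+φ₁/2)] = -0.0771, Δλ = -0.0367 → C = 205.44°
d = R·|Δφ| / |cos C| = 6364·0.07156 / 0.90307 = 504 km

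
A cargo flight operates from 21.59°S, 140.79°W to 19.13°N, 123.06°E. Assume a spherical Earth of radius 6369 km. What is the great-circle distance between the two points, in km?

Haversine: a = sin²(Δφ/2)+cos φ₁ cos φ₂ sin²(Δλ/2) = 0.60735;  σ = 2·atan2(√a,√(1−a))
σ = 102.398° → d = Rσ = 6369·1.78718 = 11383 km

11383 km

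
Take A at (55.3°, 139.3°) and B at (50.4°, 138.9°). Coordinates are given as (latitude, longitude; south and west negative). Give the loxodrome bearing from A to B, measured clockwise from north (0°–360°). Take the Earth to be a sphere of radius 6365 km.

182.8°

Meridional parts: M(φ₁)=+1.1634, M(φ₂)=+1.0216 → ΔM = -0.1418;  Δλ = -0.0070 rad
tan C = Δλ / ΔM = +0.0492 → C = 182.82°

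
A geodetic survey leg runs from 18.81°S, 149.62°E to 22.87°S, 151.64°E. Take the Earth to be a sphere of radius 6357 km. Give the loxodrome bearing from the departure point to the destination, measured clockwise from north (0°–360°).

Δψ = ln[tan(π/4+φ₂/2)/tan(π/4+φ₁/2)] = -0.0758
Δλ = +0.0353 rad (taken the short way round)
course = atan2(Δλ, Δψ) = 155.07°

155.1°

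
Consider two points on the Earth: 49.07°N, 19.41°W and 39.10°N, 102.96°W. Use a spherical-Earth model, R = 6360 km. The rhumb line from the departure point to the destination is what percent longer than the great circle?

Great circle: σ = 1.0079 rad → d_gc = Rσ = 6410.6 km
Rhumb: Δφ = -0.1740, Δλ = -1.4582, Δψ = -0.2431, q = Δφ/Δψ = 0.7157 → d_rh = R√(Δφ²+q²Δλ²) = 6729.2 km
Excess = (6729.2 − 6410.6) / 6410.6 = 318.6 / 6410.6 = 4.97% ≈ 5.0%

5.0%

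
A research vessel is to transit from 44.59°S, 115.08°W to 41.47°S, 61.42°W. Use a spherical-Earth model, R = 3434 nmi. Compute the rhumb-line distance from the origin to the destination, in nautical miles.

Rhumb course C = atan2(Δλ, Δψ) with Δψ = ln[tan(π/4+φ₂/2)/tan(π/4+φ₁/2)] = +0.0745, Δλ = +0.9365 → C = 85.45°
d = R·|Δφ| / |cos C| = 3434·0.05445 / 0.07932 = 2358 nmi

2358 nmi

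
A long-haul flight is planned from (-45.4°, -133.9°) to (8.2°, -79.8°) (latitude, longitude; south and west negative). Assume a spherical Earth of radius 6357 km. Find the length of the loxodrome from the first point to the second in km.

8050 km

Δψ = ln[tan(π/4+φ₂/2)/tan(π/4+φ₁/2)] = +1.0349;  Δφ = +0.9355 rad,  Δλ = +0.9442 rad
q = Δφ/Δψ = 0.9040
d = R·√(Δφ² + q²Δλ²) = 6357·1.26637 = 8050 km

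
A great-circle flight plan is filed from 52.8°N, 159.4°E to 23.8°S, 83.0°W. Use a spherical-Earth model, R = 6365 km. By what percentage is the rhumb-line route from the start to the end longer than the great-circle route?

Great circle: σ = 2.1867 rad → d_gc = Rσ = 13918.6 km
Rhumb: Δφ = -1.3369, Δλ = +2.0525, Δψ = -1.5169, q = Δφ/Δψ = 0.8813 → d_rh = R√(Δφ²+q²Δλ²) = 14317.2 km
Excess = (14317.2 − 13918.6) / 13918.6 = 398.6 / 13918.6 = 2.86% ≈ 2.9%

2.9%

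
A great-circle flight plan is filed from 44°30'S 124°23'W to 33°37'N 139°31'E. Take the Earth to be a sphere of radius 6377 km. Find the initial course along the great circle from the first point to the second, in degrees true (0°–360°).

291.9°

θ = atan2( sin Δλ·cos φ₂ ,  cos φ₁ sin φ₂ − sin φ₁ cos φ₂ cos Δλ )
  = atan2(-0.8280, +0.3329) = 291.90°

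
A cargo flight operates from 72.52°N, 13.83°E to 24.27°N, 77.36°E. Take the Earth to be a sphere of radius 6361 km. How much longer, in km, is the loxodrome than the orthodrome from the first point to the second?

211 km

Great circle: cos σ = sin φ₁ sin φ₂ + cos φ₁ cos φ₂ cos Δλ,  σ = 1.0308 rad → d_gc = 6557.1 km
Rhumb line: Δψ = -1.4357, q = Δφ/Δψ = 0.5866, d_rh = R√(Δφ²+q²Δλ²) = 6768.4 km
Excess = 6768.4 − 6557.1 = 211.3 ≈ 211 km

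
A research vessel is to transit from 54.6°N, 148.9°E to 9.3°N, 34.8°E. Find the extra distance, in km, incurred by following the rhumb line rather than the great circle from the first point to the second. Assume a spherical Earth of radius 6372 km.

Great circle: cos σ = sin φ₁ sin φ₂ + cos φ₁ cos φ₂ cos Δλ,  σ = 1.6727 rad → d_gc = 10658.3 km
Rhumb line: Δψ = -0.9791, q = Δφ/Δψ = 0.8075, d_rh = R√(Δφ²+q²Δλ²) = 11418.4 km
Excess = 11418.4 − 10658.3 = 760.1 ≈ 760 km

760 km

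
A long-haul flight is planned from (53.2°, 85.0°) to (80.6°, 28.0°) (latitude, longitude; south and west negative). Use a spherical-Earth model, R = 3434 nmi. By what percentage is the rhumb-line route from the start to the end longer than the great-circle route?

Great circle: σ = 0.5675 rad → d_gc = Rσ = 1948.7 nmi
Rhumb: Δφ = +0.4782, Δλ = -0.9948, Δψ = +1.3978, q = Δφ/Δψ = 0.3421 → d_rh = R√(Δφ²+q²Δλ²) = 2015.7 nmi
Excess = (2015.7 − 1948.7) / 1948.7 = 67.0 / 1948.7 = 3.44% ≈ 3.4%

3.4%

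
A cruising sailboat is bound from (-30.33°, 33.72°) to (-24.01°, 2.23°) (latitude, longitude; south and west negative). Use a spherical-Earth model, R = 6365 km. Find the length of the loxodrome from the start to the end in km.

Rhumb course C = atan2(Δλ, Δψ) with Δψ = ln[tan(π/4+φ₂/2)/tan(π/4+φ₁/2)] = +0.1241, Δλ = -0.5496 → C = 282.72°
d = R·|Δφ| / |cos C| = 6365·0.11030 / 0.22022 = 3188 km

3188 km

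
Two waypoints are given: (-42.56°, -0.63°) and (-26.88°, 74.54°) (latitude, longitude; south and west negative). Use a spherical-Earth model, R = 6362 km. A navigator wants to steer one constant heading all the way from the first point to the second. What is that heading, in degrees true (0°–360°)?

75.7°

Meridional parts: M(φ₁)=-0.8224, M(φ₂)=-0.4874 → ΔM = +0.3350;  Δλ = +1.3120 rad
tan C = Δλ / ΔM = +3.9162 → C = 75.68°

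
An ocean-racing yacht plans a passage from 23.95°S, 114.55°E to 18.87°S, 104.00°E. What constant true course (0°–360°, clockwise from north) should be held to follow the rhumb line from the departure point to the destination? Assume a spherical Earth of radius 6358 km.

Δψ = ln[tan(π/4+φ₂/2)/tan(π/4+φ₁/2)] = +0.0953
Δλ = -0.1841 rad (taken the short way round)
course = atan2(Δλ, Δψ) = 297.36°

297.4°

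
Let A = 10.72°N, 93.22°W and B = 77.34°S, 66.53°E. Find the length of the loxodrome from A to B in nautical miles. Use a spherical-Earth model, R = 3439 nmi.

8127 nmi

Rhumb course C = atan2(Δλ, Δψ) with Δψ = ln[tan(π/4+φ₂/2)/tan(π/4+φ₁/2)] = -2.3870, Δλ = +2.7882 → C = 130.57°
d = R·|Δφ| / |cos C| = 3439·1.53694 / 0.65035 = 8127 nmi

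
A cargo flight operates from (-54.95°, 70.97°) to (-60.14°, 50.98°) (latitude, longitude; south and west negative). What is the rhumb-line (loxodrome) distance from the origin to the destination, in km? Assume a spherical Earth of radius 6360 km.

1321 km

Δψ = ln[tan(π/4+φ₂/2)/tan(π/4+φ₁/2)] = -0.1691;  Δφ = -0.0906 rad,  Δλ = -0.3489 rad
q = Δφ/Δψ = 0.5355
d = R·√(Δφ² + q²Δλ²) = 6360·0.20765 = 1321 km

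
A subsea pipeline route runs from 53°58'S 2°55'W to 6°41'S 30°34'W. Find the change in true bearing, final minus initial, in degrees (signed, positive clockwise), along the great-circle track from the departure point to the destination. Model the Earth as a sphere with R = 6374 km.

At departure: θ₁ = atan2(sin Δλ cos φ₂, cos φ₁ sin φ₂ − sin φ₁ cos φ₂ cos Δλ) = 324.37°
At arrival: θ₂ = atan2(sin Δλ cos φ₁, −cos φ₂ sin φ₁ + sin φ₂ cos φ₁ cos Δλ) = 339.81°
Δθ = θ₂ − θ₁ = +15.4°

+15.4°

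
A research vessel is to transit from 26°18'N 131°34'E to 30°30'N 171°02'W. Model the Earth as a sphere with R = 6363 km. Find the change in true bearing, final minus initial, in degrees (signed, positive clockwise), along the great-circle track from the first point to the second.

Initial bearing θ₁ = atan2(sin Δλ cos φ₂, cos φ₁ sin φ₂ − sin φ₁ cos φ₂ cos Δλ) = 71.04°
Final bearing θ₂ = (initial bearing from the destination back to the start) + 180° = 100.25°
Δθ = θ₂ − θ₁ = +29.2°

+29.2°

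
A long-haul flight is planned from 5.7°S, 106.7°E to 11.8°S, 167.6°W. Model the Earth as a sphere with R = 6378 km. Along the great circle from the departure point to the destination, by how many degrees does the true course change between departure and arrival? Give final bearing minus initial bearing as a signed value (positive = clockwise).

Initial bearing θ₁ = atan2(sin Δλ cos φ₂, cos φ₁ sin φ₂ − sin φ₁ cos φ₂ cos Δλ) = 101.36°
Final bearing θ₂ = (initial bearing from the destination back to the start) + 180° = 85.28°
Δθ = θ₂ − θ₁ = -16.1°

-16.1°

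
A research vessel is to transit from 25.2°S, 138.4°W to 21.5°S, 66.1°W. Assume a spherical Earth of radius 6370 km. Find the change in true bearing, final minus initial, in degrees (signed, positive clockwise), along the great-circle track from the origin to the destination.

At departure: θ₁ = atan2(sin Δλ cos φ₂, cos φ₁ sin φ₂ − sin φ₁ cos φ₂ cos Δλ) = 103.40°
At arrival: θ₂ = atan2(sin Δλ cos φ₁, −cos φ₂ sin φ₁ + sin φ₂ cos φ₁ cos Δλ) = 71.09°
Δθ = θ₂ − θ₁ = -32.3°

-32.3°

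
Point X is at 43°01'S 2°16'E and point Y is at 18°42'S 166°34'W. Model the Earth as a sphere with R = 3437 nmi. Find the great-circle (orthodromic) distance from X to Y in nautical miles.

cos σ = sin φ₁ sin φ₂ + cos φ₁ cos φ₂ cos Δλ
      = sin(-43.02°)sin(-18.70°) + cos(-43.02°)cos(-18.70°)cos(-168.83°) = -0.4607
σ = 117.434° → d = Rσ = 3437·2.04960 = 7044 nmi

7044 nmi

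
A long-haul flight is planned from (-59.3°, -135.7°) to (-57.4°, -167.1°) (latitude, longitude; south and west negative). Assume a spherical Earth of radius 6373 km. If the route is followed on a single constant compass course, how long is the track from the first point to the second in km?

Rhumb course C = atan2(Δλ, Δψ) with Δψ = ln[tan(π/4+φ₂/2)/tan(π/4+φ₁/2)] = +0.0632, Δλ = -0.5480 → C = 276.58°
d = R·|Δφ| / |cos C| = 6373·0.03316 / 0.11459 = 1844 km

1844 km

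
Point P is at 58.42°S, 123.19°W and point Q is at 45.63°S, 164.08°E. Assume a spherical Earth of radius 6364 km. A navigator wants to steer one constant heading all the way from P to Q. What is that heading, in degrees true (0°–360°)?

286.1°

Meridional parts: M(φ₁)=-1.2631, M(φ₂)=-0.8970 → ΔM = +0.3661;  Δλ = -1.2694 rad
tan C = Δλ / ΔM = -3.4676 → C = 286.09°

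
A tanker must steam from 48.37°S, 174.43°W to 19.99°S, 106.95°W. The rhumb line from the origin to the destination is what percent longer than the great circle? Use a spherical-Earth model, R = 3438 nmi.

2.1%

Great circle: σ = 1.0534 rad → d_gc = Rσ = 3621.6 nmi
Rhumb: Δφ = +0.4953, Δλ = +1.1777, Δψ = +0.6110, q = Δφ/Δψ = 0.8107 → d_rh = R√(Δφ²+q²Δλ²) = 3698.1 nmi
Excess = (3698.1 − 3621.6) / 3621.6 = 76.5 / 3621.6 = 2.11% ≈ 2.1%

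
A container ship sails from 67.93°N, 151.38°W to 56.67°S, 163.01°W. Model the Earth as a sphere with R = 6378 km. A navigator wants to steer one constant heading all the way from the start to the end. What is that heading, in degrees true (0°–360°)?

Meridional parts: M(φ₁)=+1.6347, M(φ₂)=-1.2061 → ΔM = -2.8408;  Δλ = -0.2030 rad
tan C = Δλ / ΔM = +0.0715 → C = 184.09°

184.1°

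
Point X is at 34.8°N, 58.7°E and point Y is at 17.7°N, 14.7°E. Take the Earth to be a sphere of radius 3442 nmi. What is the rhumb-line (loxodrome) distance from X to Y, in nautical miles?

Rhumb course C = atan2(Δλ, Δψ) with Δψ = ln[tan(π/4+φ₂/2)/tan(π/4+φ₁/2)] = -0.3346, Δλ = -0.7679 → C = 246.46°
d = R·|Δφ| / |cos C| = 3442·0.29845 / 0.39946 = 2572 nmi

2572 nmi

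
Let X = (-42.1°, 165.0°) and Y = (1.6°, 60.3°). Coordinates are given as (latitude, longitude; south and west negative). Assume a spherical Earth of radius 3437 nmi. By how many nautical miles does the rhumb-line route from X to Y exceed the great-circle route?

Great circle: cos σ = sin φ₁ sin φ₂ + cos φ₁ cos φ₂ cos Δλ,  σ = 1.7792 rad → d_gc = 6115.2 nmi
Rhumb line: Δψ = +0.8394, q = Δφ/Δψ = 0.9086, d_rh = R√(Δφ²+q²Δλ²) = 6279.8 nmi
Excess = 6279.8 − 6115.2 = 164.6 ≈ 165 nmi

165 nmi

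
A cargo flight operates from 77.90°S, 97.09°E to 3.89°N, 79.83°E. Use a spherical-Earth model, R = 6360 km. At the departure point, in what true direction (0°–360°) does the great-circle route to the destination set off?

N = sin Δλ·cos φ₂ = -0.2960;  D = cos φ₁ sin φ₂ − sin φ₁ cos φ₂ cos Δλ = +0.9458
initial course = atan2(N, D) = 342.62°

342.6°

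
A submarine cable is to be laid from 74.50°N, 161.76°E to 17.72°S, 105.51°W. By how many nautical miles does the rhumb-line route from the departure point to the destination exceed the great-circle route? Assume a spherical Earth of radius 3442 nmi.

291 nmi

Great circle: cos σ = sin φ₁ sin φ₂ + cos φ₁ cos φ₂ cos Δλ,  σ = 1.8812 rad → d_gc = 6475.0 nmi
Rhumb line: Δψ = -2.3087, q = Δφ/Δψ = 0.6972, d_rh = R√(Δφ²+q²Δλ²) = 6765.7 nmi
Excess = 6765.7 − 6475.0 = 290.7 ≈ 291 nmi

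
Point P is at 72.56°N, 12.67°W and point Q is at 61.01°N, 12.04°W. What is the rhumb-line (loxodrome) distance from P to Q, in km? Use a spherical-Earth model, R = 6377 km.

1286 km

Rhumb course C = atan2(Δλ, Δψ) with Δψ = ln[tan(π/4+φ₂/2)/tan(π/4+φ₁/2)] = -0.5221, Δλ = +0.0110 → C = 178.79°
d = R·|Δφ| / |cos C| = 6377·0.20159 / 0.99978 = 1286 km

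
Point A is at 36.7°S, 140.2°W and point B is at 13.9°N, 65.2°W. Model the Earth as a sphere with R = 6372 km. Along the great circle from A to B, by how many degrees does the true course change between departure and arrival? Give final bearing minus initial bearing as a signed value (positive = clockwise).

-19.0°

Initial bearing θ₁ = atan2(sin Δλ cos φ₂, cos φ₁ sin φ₂ − sin φ₁ cos φ₂ cos Δλ) = 69.92°
Final bearing θ₂ = (initial bearing from the destination back to the start) + 180° = 50.87°
Δθ = θ₂ − θ₁ = -19.0°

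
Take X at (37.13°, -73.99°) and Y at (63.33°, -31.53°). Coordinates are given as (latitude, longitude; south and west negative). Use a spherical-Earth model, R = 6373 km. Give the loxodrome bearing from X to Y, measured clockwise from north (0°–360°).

45.0°

Δψ = ln[tan(π/4+φ₂/2)/tan(π/4+φ₁/2)] = +0.7407
Δλ = +0.7411 rad (taken the short way round)
course = atan2(Δλ, Δψ) = 45.01°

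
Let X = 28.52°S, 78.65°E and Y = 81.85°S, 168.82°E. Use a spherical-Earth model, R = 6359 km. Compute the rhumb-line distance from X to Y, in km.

7369 km

Rhumb course C = atan2(Δλ, Δψ) with Δψ = ln[tan(π/4+φ₂/2)/tan(π/4+φ₁/2)] = -2.1220, Δλ = +1.5738 → C = 143.44°
d = R·|Δφ| / |cos C| = 6359·0.93078 / 0.80321 = 7369 km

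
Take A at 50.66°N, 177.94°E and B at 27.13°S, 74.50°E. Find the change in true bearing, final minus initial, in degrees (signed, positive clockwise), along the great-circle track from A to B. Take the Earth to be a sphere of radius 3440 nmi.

-36.7°

At departure: θ₁ = atan2(sin Δλ cos φ₂, cos φ₁ sin φ₂ − sin φ₁ cos φ₂ cos Δλ) = 261.52°
At arrival: θ₂ = atan2(sin Δλ cos φ₁, −cos φ₂ sin φ₁ + sin φ₂ cos φ₁ cos Δλ) = 224.79°
Δθ = θ₂ − θ₁ = -36.7°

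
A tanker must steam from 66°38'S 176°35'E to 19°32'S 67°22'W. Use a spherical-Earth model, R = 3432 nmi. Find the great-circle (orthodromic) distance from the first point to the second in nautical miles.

4899 nmi

cos σ = sin φ₁ sin φ₂ + cos φ₁ cos φ₂ cos Δλ
      = sin(-66.63°)sin(-19.53°) + cos(-66.63°)cos(-19.53°)cos(116.05°) = 0.1428
σ = 81.791° → d = Rσ = 3432·1.42752 = 4899 nmi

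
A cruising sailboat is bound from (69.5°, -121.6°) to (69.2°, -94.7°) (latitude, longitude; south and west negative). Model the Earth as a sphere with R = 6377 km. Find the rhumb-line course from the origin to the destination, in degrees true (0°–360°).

91.8°

Δψ = ln[tan(π/4+φ₂/2)/tan(π/4+φ₁/2)] = -0.0148
Δλ = +0.4695 rad (taken the short way round)
course = atan2(Δλ, Δψ) = 91.81°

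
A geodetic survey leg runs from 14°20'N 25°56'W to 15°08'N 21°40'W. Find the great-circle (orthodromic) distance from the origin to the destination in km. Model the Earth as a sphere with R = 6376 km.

cos σ = sin φ₁ sin φ₂ + cos φ₁ cos φ₂ cos Δλ
      = sin(14.33°)sin(15.13°) + cos(14.33°)cos(15.13°)cos(4.27°) = 0.9973
σ = 4.203° → d = Rσ = 6376·0.07336 = 468 km

468 km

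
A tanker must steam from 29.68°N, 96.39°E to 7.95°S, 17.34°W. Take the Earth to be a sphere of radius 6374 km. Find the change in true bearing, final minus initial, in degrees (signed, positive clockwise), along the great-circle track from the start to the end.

At departure: θ₁ = atan2(sin Δλ cos φ₂, cos φ₁ sin φ₂ − sin φ₁ cos φ₂ cos Δλ) = 274.87°
At arrival: θ₂ = atan2(sin Δλ cos φ₁, −cos φ₂ sin φ₁ + sin φ₂ cos φ₁ cos Δλ) = 240.94°
Δθ = θ₂ − θ₁ = -33.9°

-33.9°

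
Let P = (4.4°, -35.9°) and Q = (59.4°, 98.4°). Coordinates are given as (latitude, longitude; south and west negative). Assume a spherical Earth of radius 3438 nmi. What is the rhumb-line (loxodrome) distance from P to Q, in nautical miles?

Rhumb course C = atan2(Δλ, Δψ) with Δψ = ln[tan(π/4+φ₂/2)/tan(π/4+φ₁/2)] = +1.2193, Δλ = +2.3440 → C = 62.52°
d = R·|Δφ| / |cos C| = 3438·0.95993 / 0.46149 = 7151 nmi

7151 nmi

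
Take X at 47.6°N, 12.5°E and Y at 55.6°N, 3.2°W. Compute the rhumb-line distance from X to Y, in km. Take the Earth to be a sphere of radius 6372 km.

1400 km

Δψ = ln[tan(π/4+φ₂/2)/tan(π/4+φ₁/2)] = +0.2256;  Δφ = +0.1396 rad,  Δλ = -0.2740 rad
q = Δφ/Δψ = 0.6190
d = R·√(Δφ² + q²Δλ²) = 6372·0.21970 = 1400 km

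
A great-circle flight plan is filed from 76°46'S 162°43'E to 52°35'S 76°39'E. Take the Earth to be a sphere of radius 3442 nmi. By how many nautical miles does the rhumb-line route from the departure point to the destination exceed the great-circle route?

Great circle: cos σ = sin φ₁ sin φ₂ + cos φ₁ cos φ₂ cos Δλ,  σ = 0.6718 rad → d_gc = 2312.41 nmi
Rhumb line: Δψ = +1.0714, q = Δφ/Δψ = 0.3940, d_rh = R√(Δφ²+q²Δλ²) = 2501.95 nmi
Excess = 2501.95 − 2312.41 = 189.54 ≈ 190 nmi

190 nmi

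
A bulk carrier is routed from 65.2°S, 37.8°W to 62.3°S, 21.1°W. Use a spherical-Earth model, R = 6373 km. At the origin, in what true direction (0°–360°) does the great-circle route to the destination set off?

76.2°

N = sin Δλ·cos φ₂ = +0.1336;  D = cos φ₁ sin φ₂ − sin φ₁ cos φ₂ cos Δλ = +0.0328
initial course = atan2(N, D) = 76.21°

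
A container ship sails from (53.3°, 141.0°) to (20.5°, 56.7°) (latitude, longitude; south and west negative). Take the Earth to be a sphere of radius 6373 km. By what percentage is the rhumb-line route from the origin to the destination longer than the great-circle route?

4.0%

Great circle: σ = 1.2277 rad → d_gc = Rσ = 7824.3 km
Rhumb: Δφ = -0.5725, Δλ = -1.4713, Δψ = -0.7379, q = Δφ/Δψ = 0.7758 → d_rh = R√(Δφ²+q²Δλ²) = 8138.2 km
Excess = (8138.2 − 7824.3) / 7824.3 = 313.9 / 7824.3 = 4.01% ≈ 4.0%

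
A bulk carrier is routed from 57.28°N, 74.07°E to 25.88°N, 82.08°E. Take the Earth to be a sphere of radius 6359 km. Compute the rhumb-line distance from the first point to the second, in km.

3544 km

Δψ = ln[tan(π/4+φ₂/2)/tan(π/4+φ₁/2)] = -0.7578;  Δφ = -0.5480 rad,  Δλ = +0.1398 rad
q = Δφ/Δψ = 0.7232
d = R·√(Δφ² + q²Δλ²) = 6359·0.55728 = 3544 km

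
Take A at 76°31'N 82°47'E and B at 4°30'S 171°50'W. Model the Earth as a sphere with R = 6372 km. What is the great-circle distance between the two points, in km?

10891 km

cos σ = sin φ₁ sin φ₂ + cos φ₁ cos φ₂ cos Δλ
      = sin(76.52°)sin(-4.50°) + cos(76.52°)cos(-4.50°)cos(105.38°) = -0.1380
σ = 97.930° → d = Rσ = 6372·1.70920 = 10891 km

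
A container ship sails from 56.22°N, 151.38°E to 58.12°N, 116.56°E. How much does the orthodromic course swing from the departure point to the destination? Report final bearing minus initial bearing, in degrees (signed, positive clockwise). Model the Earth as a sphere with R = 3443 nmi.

-29.5°

At departure: θ₁ = atan2(sin Δλ cos φ₂, cos φ₁ sin φ₂ − sin φ₁ cos φ₂ cos Δλ) = 290.33°
At arrival: θ₂ = atan2(sin Δλ cos φ₁, −cos φ₂ sin φ₁ + sin φ₂ cos φ₁ cos Δλ) = 260.81°
Δθ = θ₂ − θ₁ = -29.5°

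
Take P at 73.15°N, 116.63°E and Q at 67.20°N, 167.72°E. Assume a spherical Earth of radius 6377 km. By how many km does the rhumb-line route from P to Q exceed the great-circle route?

Great circle: cos σ = sin φ₁ sin φ₂ + cos φ₁ cos φ₂ cos Δλ,  σ = 0.3083 rad → d_gc = 1966.3 km
Rhumb line: Δψ = -0.3085, q = Δφ/Δψ = 0.3366, d_rh = R√(Δφ²+q²Δλ²) = 2025.5 km
Excess = 2025.5 − 1966.3 = 59.2 ≈ 59 km

59 km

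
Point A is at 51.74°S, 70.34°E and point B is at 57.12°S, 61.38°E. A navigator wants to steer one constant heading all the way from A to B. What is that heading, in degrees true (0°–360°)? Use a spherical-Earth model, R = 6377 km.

Δψ = ln[tan(π/4+φ₂/2)/tan(π/4+φ₁/2)] = -0.1617
Δλ = -0.1564 rad (taken the short way round)
course = atan2(Δλ, Δψ) = 224.04°

224.0°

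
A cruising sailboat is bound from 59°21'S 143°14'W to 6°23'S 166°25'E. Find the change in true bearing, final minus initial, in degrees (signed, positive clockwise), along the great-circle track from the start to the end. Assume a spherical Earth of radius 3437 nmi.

+31.8°

At departure: θ₁ = atan2(sin Δλ cos φ₂, cos φ₁ sin φ₂ − sin φ₁ cos φ₂ cos Δλ) = 302.57°
At arrival: θ₂ = atan2(sin Δλ cos φ₁, −cos φ₂ sin φ₁ + sin φ₂ cos φ₁ cos Δλ) = 334.39°
Δθ = θ₂ − θ₁ = +31.8°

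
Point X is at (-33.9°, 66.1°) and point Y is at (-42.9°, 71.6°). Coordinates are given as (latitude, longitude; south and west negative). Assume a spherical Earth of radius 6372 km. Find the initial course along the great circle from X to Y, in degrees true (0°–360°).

θ = atan2( sin Δλ·cos φ₂ ,  cos φ₁ sin φ₂ − sin φ₁ cos φ₂ cos Δλ )
  = atan2(+0.0702, -0.1583) = 156.08°

156.1°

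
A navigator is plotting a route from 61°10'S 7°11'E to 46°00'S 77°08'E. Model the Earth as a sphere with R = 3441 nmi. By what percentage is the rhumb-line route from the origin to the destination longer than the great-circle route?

Great circle: σ = 0.7302 rad → d_gc = Rσ = 2512.8 nmi
Rhumb: Δφ = +0.2647, Δλ = +1.2209, Δψ = +0.4521, q = Δφ/Δψ = 0.5854 → d_rh = R√(Δφ²+q²Δλ²) = 2622.7 nmi
Excess = (2622.7 − 2512.8) / 2512.8 = 109.9 / 2512.8 = 4.37% ≈ 4.4%

4.4%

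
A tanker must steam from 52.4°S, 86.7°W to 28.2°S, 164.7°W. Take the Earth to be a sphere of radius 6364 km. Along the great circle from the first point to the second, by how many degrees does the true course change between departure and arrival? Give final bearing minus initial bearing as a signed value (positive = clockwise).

Initial bearing θ₁ = atan2(sin Δλ cos φ₂, cos φ₁ sin φ₂ − sin φ₁ cos φ₂ cos Δλ) = 260.57°
Final bearing θ₂ = (initial bearing from the destination back to the start) + 180° = 316.92°
Δθ = θ₂ − θ₁ = +56.4°

+56.4°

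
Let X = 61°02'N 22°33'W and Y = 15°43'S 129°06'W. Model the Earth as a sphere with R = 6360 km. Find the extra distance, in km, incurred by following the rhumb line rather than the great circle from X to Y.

Great circle: cos σ = sin φ₁ sin φ₂ + cos φ₁ cos φ₂ cos Δλ,  σ = 1.9496 rad → d_gc = 12399.3 km
Rhumb line: Δψ = -1.6314, q = Δφ/Δψ = 0.8211, d_rh = R√(Δφ²+q²Δλ²) = 12918.6 km
Excess = 12918.6 − 12399.3 = 519.3 ≈ 519 km

519 km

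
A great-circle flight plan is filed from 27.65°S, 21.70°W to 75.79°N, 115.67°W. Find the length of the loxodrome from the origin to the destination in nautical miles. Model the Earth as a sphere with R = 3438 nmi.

Δψ = ln[tan(π/4+φ₂/2)/tan(π/4+φ₁/2)] = +2.5848;  Δφ = +1.8054 rad,  Δλ = -1.6401 rad
q = Δφ/Δψ = 0.6985
d = R·√(Δφ² + q²Δλ²) = 3438·2.13813 = 7351 nmi

7351 nmi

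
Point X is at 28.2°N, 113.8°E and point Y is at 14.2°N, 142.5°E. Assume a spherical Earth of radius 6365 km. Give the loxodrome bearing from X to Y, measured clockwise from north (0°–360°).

Meridional parts: M(φ₁)=+0.5133, M(φ₂)=+0.2504 → ΔM = -0.2629;  Δλ = +0.5009 rad
tan C = Δλ / ΔM = -1.9051 → C = 117.70°

117.7°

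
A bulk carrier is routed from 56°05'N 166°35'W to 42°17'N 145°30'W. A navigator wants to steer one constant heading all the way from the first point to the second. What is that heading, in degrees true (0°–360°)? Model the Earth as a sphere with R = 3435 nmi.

Meridional parts: M(φ₁)=+1.1877, M(φ₂)=+0.8158 → ΔM = -0.3718;  Δλ = +0.3680 rad
tan C = Δλ / ΔM = -0.9897 → C = 135.30°

135.3°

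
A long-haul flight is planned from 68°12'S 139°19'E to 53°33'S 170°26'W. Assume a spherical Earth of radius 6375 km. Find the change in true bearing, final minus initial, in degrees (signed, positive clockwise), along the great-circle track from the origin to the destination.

At departure: θ₁ = atan2(sin Δλ cos φ₂, cos φ₁ sin φ₂ − sin φ₁ cos φ₂ cos Δλ) = 83.26°
At arrival: θ₂ = atan2(sin Δλ cos φ₁, −cos φ₂ sin φ₁ + sin φ₂ cos φ₁ cos Δλ) = 38.37°
Δθ = θ₂ − θ₁ = -44.9°

-44.9°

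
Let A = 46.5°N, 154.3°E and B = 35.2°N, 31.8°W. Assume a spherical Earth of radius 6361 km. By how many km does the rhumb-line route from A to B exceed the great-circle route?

3706 km

Great circle: cos σ = sin φ₁ sin φ₂ + cos φ₁ cos φ₂ cos Δλ,  σ = 1.7124 rad → d_gc = 10892.8 km
Rhumb line: Δψ = -0.2618, q = Δφ/Δψ = 0.7534, d_rh = R√(Δφ²+q²Δλ²) = 14598.6 km
Excess = 14598.6 − 10892.8 = 3705.8 ≈ 3706 km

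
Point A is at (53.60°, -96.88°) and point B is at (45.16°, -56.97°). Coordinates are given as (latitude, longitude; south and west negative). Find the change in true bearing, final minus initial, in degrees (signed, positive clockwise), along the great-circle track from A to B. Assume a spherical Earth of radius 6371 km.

+30.9°

At departure: θ₁ = atan2(sin Δλ cos φ₂, cos φ₁ sin φ₂ − sin φ₁ cos φ₂ cos Δλ) = 91.84°
At arrival: θ₂ = atan2(sin Δλ cos φ₁, −cos φ₂ sin φ₁ + sin φ₂ cos φ₁ cos Δλ) = 122.74°
Δθ = θ₂ − θ₁ = +30.9°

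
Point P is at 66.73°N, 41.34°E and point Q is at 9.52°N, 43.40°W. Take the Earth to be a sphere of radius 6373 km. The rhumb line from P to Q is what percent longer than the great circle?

Great circle: σ = 1.3820 rad → d_gc = Rσ = 8807.6 km
Rhumb: Δφ = -0.9985, Δλ = -1.4790, Δψ = -1.4134, q = Δφ/Δψ = 0.7065 → d_rh = R√(Δφ²+q²Δλ²) = 9210.5 km
Excess = (9210.5 − 8807.6) / 8807.6 = 402.9 / 8807.6 = 4.57% ≈ 4.6%

4.6%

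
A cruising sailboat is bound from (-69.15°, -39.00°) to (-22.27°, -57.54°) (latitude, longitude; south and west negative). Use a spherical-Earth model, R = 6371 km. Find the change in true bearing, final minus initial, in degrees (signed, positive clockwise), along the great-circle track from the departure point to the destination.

+14.5°

At departure: θ₁ = atan2(sin Δλ cos φ₂, cos φ₁ sin φ₂ − sin φ₁ cos φ₂ cos Δλ) = 336.75°
At arrival: θ₂ = atan2(sin Δλ cos φ₁, −cos φ₂ sin φ₁ + sin φ₂ cos φ₁ cos Δλ) = 351.27°
Δθ = θ₂ − θ₁ = +14.5°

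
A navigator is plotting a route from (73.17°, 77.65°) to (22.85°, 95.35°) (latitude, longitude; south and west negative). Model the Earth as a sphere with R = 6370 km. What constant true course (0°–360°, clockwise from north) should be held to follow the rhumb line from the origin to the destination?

Meridional parts: M(φ₁)=+1.9110, M(φ₂)=+0.4098 → ΔM = -1.5012;  Δλ = +0.3089 rad
tan C = Δλ / ΔM = -0.2058 → C = 168.37°

168.4°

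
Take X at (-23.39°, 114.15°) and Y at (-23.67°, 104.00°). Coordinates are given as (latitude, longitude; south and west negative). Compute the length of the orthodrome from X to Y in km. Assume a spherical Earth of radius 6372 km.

Haversine: a = sin²(Δφ/2)+cos φ₁ cos φ₂ sin²(Δλ/2) = 0.00658;  σ = 2·atan2(√a,√(1−a))
σ = 9.308° → d = Rσ = 6372·0.16246 = 1035 km

1035 km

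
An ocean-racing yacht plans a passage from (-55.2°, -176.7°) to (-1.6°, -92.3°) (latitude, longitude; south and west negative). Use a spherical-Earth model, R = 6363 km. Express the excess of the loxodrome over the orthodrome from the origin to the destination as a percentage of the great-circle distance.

Great circle: σ = 1.4921 rad → d_gc = Rσ = 9494.3 km
Rhumb: Δφ = +0.9355, Δλ = +1.4731, Δψ = +1.1324, q = Δφ/Δψ = 0.8261 → d_rh = R√(Δφ²+q²Δλ²) = 9766.8 km
Excess = (9766.8 − 9494.3) / 9494.3 = 272.5 / 9494.3 = 2.87% ≈ 2.9%

2.9%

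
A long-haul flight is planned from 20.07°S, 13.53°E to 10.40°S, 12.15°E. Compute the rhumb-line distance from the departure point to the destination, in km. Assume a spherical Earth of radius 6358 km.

1083 km

Δψ = ln[tan(π/4+φ₂/2)/tan(π/4+φ₁/2)] = +0.1752;  Δφ = +0.1688 rad,  Δλ = -0.0241 rad
q = Δφ/Δψ = 0.9635
d = R·√(Δφ² + q²Δλ²) = 6358·0.17036 = 1083 km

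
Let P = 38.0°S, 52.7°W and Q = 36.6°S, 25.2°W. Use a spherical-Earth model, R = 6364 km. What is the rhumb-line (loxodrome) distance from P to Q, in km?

2435 km

Rhumb course C = atan2(Δλ, Δψ) with Δψ = ln[tan(π/4+φ₂/2)/tan(π/4+φ₁/2)] = +0.0307, Δλ = +0.4800 → C = 86.34°
d = R·|Δφ| / |cos C| = 6364·0.02443 / 0.06387 = 2435 km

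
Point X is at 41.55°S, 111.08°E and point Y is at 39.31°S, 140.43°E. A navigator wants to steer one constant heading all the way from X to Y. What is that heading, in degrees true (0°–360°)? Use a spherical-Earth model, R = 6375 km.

Meridional parts: M(φ₁)=-0.7986, M(φ₂)=-0.7473 → ΔM = +0.0514;  Δλ = +0.5123 rad
tan C = Δλ / ΔM = +9.9722 → C = 84.27°

84.3°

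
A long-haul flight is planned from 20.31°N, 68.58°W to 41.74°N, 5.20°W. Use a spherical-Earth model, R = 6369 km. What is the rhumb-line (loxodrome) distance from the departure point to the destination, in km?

Rhumb course C = atan2(Δλ, Δψ) with Δψ = ln[tan(π/4+φ₂/2)/tan(π/4+φ₁/2)] = +0.4409, Δλ = +1.1062 → C = 68.27°
d = R·|Δφ| / |cos C| = 6369·0.37402 / 0.37027 = 6434 km

6434 km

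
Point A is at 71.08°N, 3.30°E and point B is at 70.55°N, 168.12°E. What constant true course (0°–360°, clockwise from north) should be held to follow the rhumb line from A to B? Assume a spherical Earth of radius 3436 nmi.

90.6°

Meridional parts: M(φ₁)=+1.7920, M(φ₂)=+1.7639 → ΔM = -0.0282;  Δλ = +2.8767 rad
tan C = Δλ / ΔM = -102.1880 → C = 90.56°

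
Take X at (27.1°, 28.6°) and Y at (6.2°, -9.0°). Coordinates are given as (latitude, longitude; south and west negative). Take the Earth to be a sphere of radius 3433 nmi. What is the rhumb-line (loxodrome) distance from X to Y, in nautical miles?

2483 nmi

Δψ = ln[tan(π/4+φ₂/2)/tan(π/4+φ₁/2)] = -0.3833;  Δφ = -0.3648 rad,  Δλ = -0.6562 rad
q = Δφ/Δψ = 0.9518
d = R·√(Δφ² + q²Δλ²) = 3433·0.72332 = 2483 nmi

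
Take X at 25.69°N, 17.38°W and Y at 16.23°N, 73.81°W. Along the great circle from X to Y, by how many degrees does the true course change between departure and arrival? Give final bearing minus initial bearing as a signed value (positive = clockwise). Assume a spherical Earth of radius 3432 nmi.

-21.8°

At departure: θ₁ = atan2(sin Δλ cos φ₂, cos φ₁ sin φ₂ − sin φ₁ cos φ₂ cos Δλ) = 271.55°
At arrival: θ₂ = atan2(sin Δλ cos φ₁, −cos φ₂ sin φ₁ + sin φ₂ cos φ₁ cos Δλ) = 249.75°
Δθ = θ₂ − θ₁ = -21.8°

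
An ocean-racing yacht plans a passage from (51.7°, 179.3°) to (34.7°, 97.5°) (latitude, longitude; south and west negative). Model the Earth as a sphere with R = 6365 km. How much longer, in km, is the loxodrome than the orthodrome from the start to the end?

Great circle: cos σ = sin φ₁ sin φ₂ + cos φ₁ cos φ₂ cos Δλ,  σ = 1.0246 rad → d_gc = 6521.63 km
Rhumb line: Δψ = -0.4112, q = Δφ/Δψ = 0.7215, d_rh = R√(Δφ²+q²Δλ²) = 6823.06 km
Excess = 6823.06 − 6521.63 = 301.43 ≈ 301 km

301 km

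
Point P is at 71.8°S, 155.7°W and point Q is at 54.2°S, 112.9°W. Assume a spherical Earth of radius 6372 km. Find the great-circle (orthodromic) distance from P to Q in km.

Haversine: a = sin²(Δφ/2)+cos φ₁ cos φ₂ sin²(Δλ/2) = 0.04773;  σ = 2·atan2(√a,√(1−a))
σ = 25.238° → d = Rσ = 6372·0.44049 = 2807 km

2807 km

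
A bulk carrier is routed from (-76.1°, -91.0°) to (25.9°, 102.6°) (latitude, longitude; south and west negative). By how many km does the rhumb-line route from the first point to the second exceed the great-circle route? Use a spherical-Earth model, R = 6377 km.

Great circle: cos σ = sin φ₁ sin φ₂ + cos φ₁ cos φ₂ cos Δλ,  σ = 2.2576 rad → d_gc = 14396.6 km
Rhumb line: Δψ = +2.5728, q = Δφ/Δψ = 0.6919, d_rh = R√(Δφ²+q²Δλ²) = 17120.2 km
Excess = 17120.2 − 14396.6 = 2723.6 ≈ 2724 km

2724 km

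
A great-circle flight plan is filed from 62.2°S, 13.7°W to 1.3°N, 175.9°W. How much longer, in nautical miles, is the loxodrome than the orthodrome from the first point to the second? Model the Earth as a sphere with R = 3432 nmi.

1441 nmi

Great circle: cos σ = sin φ₁ sin φ₂ + cos φ₁ cos φ₂ cos Δλ,  σ = 2.0533 rad → d_gc = 7047.0 nmi
Rhumb line: Δψ = +1.4191, q = Δφ/Δψ = 0.7810, d_rh = R√(Δφ²+q²Δλ²) = 8487.6 nmi
Excess = 8487.6 − 7047.0 = 1440.6 ≈ 1441 nmi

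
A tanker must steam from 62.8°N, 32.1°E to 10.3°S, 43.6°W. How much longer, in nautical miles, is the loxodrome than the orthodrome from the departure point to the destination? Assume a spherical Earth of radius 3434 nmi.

Great circle: cos σ = sin φ₁ sin φ₂ + cos φ₁ cos φ₂ cos Δλ,  σ = 1.6188 rad → d_gc = 5558.8 nmi
Rhumb line: Δψ = -1.5999, q = Δφ/Δψ = 0.7975, d_rh = R√(Δφ²+q²Δλ²) = 5682.1 nmi
Excess = 5682.1 − 5558.8 = 123.3 ≈ 123 nmi

123 nmi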